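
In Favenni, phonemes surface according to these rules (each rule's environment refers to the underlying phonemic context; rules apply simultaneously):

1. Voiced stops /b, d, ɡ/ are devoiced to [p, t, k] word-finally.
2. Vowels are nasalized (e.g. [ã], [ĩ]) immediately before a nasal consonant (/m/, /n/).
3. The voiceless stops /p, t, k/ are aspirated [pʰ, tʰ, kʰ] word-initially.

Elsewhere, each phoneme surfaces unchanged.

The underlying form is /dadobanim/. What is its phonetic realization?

/d/ (word-initial): rule 1 targets it, but not word-finally → unchanged [d].
/a/ (between /d/ and /d/) fails the environment for rule 2, so it stays [a].
/d/ (between /a/ and /o/) fails the environment for rule 1, so it stays [d].
/o/ (between /d/ and /b/) fails the environment for rule 2, so it stays [o].
/b/ — between /o/ and /a/; rule 1 does not apply here → [b].
/a/ meets the environment for rule 2 (before a nasal consonant) → [ã].
/n/ stays [n].
Rule 2 applies to /i/ (between /n/ and /m/: before a nasal consonant) → [ĩ].
/m/ — not in any rule's target class → [m].

[dadobãnĩm]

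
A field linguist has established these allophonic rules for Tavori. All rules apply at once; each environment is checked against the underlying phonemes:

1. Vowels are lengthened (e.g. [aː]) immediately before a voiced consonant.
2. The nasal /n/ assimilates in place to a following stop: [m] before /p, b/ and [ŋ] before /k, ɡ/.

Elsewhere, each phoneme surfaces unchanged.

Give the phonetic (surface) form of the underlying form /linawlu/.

/i/ (between /l/ and /n/): before a voiced consonant, so rule 1 applies → [iː].
/n/ (between /i/ and /a/): rule 2 targets it, but not before a labial or velar stop → unchanged [n].
Rule 1 applies to /a/ (between /n/ and /w/: before a voiced consonant) → [aː].
/u/ — word-final; rule 1 does not apply here → [u].

[liːnaːwlu]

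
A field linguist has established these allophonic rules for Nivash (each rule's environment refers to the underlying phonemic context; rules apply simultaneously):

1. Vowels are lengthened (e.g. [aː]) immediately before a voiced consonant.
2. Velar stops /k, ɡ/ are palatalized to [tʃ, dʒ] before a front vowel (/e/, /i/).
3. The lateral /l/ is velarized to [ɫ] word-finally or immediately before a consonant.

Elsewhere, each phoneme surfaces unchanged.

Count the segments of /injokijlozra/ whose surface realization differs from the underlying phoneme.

4

Segments that undergo a rule: /i/ → [iː] (rule 1); /k/ → [tʃ] (rule 2); /i/ → [iː] (rule 1); /o/ → [oː] (rule 1).
All other segments surface unchanged.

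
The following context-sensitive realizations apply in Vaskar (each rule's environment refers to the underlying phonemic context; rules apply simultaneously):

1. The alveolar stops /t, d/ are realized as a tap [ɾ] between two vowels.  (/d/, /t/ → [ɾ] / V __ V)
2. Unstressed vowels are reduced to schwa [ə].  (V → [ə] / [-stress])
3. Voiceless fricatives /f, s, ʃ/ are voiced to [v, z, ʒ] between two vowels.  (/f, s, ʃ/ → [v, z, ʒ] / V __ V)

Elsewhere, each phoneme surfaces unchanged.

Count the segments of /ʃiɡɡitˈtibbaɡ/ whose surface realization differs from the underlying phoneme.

Segments that undergo a rule: /i/ → [ə] (rule 2); /i/ → [ə] (rule 2); /a/ → [ə] (rule 2).
All other segments surface unchanged.

3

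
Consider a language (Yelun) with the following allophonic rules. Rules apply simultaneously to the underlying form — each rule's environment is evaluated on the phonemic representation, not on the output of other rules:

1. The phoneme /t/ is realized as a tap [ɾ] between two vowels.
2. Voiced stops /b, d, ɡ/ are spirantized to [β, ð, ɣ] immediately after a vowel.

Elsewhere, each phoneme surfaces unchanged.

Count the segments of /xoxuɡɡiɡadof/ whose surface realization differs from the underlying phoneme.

3

Segments that undergo a rule: /ɡ/ → [ɣ] (rule 2); /ɡ/ → [ɣ] (rule 2); /d/ → [ð] (rule 2).
All other segments surface unchanged.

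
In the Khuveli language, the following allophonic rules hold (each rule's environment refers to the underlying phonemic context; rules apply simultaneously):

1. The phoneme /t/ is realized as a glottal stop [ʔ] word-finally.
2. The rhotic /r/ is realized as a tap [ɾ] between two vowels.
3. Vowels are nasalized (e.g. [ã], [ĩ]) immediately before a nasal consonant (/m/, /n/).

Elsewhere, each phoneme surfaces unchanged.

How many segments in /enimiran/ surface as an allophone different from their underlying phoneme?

4

Segments that undergo a rule: /e/ → [ẽ] (rule 3); /i/ → [ĩ] (rule 3); /r/ → [ɾ] (rule 2); /a/ → [ã] (rule 3).
All other segments surface unchanged.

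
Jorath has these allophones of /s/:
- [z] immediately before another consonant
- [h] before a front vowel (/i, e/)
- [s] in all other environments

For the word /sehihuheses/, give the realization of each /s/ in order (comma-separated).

Occurrence 1 (position 1): before a front vowel (/i, e/) → [h].
Occurrence 2 (position 9): before a front vowel (/i, e/) → [h].
Occurrence 3 (position 11): no conditioning environment matches → elsewhere allophone [s].

[h], [h], [s]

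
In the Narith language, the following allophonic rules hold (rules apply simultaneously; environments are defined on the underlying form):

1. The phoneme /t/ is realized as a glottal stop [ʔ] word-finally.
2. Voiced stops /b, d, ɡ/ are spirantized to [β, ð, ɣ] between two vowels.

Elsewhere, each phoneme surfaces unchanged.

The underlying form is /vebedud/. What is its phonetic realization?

/v/ stays [v].
/e/ (between /v/ and /b/): no rule targets it → [e].
/b/ (between /e/ and /e/): between two vowels, so rule 2 applies → [β].
/e/ stays [e].
Rule 2 applies to /d/ (between /e/ and /u/: between two vowels) → [ð].
/u/ (between /d/ and /d/): no rule targets it → [u].
/d/ (word-final): rule 2 targets it, but not between two vowels → unchanged [d].

[veβeðud]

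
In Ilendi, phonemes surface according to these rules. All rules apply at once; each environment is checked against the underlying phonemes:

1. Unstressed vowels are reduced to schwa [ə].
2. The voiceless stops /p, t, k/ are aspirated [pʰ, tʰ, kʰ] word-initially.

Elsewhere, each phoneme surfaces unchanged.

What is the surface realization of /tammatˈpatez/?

[tʰəmmətˈpatəz]

Rule 2 applies to /t/ (word-initial: word-initially) → [tʰ].
Rule 1 applies to /a/ (between /t/ and /m/: in an unstressed syllable) → [ə].
/m/ stays [m].
/m/ — not in any rule's target class → [m].
/a/ — between /m/ and /t/, in an unstressed syllable — surfaces as [ə] (rule 1).
/t/ (between /a/ and /p/) is in the target of rule 2 but the environment (word-initially) is not met → [t].
/p/ (between /t/ and /a/) fails the environment for rule 2, so it stays [p].
/a/ (between /p/ and /t/) is in the target of rule 1 but the environment (in an unstressed syllable) is not met → [a].
/t/ (between /a/ and /e/) fails the environment for rule 2, so it stays [t].
Rule 1 applies to /e/ (between /t/ and /z/: in an unstressed syllable) → [ə].
/z/ (word-final): no rule targets it → [z].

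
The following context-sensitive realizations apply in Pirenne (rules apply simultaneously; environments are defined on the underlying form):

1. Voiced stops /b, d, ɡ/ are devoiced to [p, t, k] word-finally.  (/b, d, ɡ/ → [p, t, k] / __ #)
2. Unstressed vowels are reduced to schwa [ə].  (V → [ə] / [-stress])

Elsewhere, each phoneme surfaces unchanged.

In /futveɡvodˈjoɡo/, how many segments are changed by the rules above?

4

Segments that undergo a rule: /u/ → [ə] (rule 2); /e/ → [ə] (rule 2); /o/ → [ə] (rule 2); /o/ → [ə] (rule 2).
All other segments surface unchanged.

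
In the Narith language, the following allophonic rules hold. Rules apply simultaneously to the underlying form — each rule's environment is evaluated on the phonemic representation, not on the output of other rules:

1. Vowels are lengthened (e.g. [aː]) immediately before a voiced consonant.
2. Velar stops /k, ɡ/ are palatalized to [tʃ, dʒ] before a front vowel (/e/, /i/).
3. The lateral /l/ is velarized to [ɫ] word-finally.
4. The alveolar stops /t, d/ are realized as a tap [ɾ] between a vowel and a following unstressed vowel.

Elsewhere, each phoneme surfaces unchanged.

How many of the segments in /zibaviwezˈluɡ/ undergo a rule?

5

Segments that undergo a rule: /i/ → [iː] (rule 1); /a/ → [aː] (rule 1); /i/ → [iː] (rule 1); /e/ → [eː] (rule 1); /u/ → [uː] (rule 1).
All other segments surface unchanged.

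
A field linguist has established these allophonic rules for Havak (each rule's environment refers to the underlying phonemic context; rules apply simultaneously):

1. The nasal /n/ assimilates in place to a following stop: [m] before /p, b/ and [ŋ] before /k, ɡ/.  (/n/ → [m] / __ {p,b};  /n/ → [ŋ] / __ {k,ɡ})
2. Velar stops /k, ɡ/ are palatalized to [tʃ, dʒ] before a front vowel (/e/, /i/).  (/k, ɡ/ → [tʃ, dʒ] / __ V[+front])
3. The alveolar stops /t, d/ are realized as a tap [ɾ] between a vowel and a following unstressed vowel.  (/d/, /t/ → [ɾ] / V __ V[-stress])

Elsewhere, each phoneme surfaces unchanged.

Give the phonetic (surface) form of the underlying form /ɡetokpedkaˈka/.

/ɡ/ meets the environment for rule 2 (before a front vowel) → [dʒ].
/e/ (between /ɡ/ and /t/) is unaffected → [e].
/t/ meets the environment for rule 3 (between a vowel and a following unstressed vowel) → [ɾ].
/o/ (between /t/ and /k/) is unaffected → [o].
/k/ — between /o/ and /p/; rule 2 does not apply here → [k].
/p/ stays [p].
/e/ (between /p/ and /d/) is unaffected → [e].
/d/ (between /e/ and /k/) is in the target of rule 3 but the environment (between a vowel and a following unstressed vowel) is not met → [d].
/k/ (between /d/ and /a/): rule 2 targets it, but not before a front vowel → unchanged [k].
/a/ — not in any rule's target class → [a].
/k/ — between /a/ and /a/; rule 2 does not apply here → [k].
/a/ stays [a].

[dʒeɾokpedkaˈka]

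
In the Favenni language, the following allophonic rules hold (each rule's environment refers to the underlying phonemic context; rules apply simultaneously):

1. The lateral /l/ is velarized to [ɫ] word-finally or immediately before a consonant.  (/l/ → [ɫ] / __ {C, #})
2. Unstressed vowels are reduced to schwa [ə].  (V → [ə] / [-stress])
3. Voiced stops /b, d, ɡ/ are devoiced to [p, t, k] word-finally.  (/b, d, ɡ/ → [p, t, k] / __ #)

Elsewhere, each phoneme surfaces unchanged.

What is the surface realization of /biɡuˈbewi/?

[bəɡəˈbewə]

/b/ — word-initial; rule 3 does not apply here → [b].
/i/ (between /b/ and /ɡ/) occurs in an unstressed syllable → [ə] by rule 2.
/ɡ/ (between /i/ and /u/) is in the target of rule 3 but the environment (word-finally) is not met → [ɡ].
/u/ — between /ɡ/ and /b/, in an unstressed syllable — surfaces as [ə] (rule 2).
/b/ (between /u/ and /e/) is in the target of rule 3 but the environment (word-finally) is not met → [b].
/e/ (between /b/ and /w/) fails the environment for rule 2, so it stays [e].
/i/ (word-final): in an unstressed syllable, so rule 2 applies → [ə].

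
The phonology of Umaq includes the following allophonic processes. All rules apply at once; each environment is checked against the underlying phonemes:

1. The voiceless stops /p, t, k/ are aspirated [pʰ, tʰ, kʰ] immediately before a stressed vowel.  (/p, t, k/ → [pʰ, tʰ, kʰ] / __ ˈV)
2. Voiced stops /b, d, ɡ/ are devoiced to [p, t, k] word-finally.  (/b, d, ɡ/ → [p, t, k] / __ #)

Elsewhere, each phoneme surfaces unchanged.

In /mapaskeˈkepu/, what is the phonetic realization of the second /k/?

/k/ meets the environment for rule 1 (immediately before a stressed vowel) → [kʰ].

[kʰ]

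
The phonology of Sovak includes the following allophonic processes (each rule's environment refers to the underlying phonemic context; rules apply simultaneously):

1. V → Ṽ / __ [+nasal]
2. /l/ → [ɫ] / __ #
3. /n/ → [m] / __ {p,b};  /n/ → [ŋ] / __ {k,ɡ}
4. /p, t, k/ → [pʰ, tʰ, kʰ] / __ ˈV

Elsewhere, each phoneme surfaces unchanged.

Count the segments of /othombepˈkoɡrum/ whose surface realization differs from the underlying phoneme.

Segments that undergo a rule: /o/ → [õ] (rule 1); /k/ → [kʰ] (rule 4); /u/ → [ũ] (rule 1).
All other segments surface unchanged.

3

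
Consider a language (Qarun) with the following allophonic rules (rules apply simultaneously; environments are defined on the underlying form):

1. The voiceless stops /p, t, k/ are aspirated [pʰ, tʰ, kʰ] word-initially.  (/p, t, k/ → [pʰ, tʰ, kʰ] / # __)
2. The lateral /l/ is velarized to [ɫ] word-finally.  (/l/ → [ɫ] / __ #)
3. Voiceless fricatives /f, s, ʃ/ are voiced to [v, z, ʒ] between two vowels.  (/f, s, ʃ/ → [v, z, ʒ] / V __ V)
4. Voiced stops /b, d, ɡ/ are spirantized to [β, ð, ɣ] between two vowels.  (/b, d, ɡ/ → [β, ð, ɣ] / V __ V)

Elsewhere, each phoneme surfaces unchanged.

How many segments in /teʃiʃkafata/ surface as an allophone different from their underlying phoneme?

Segments that undergo a rule: /t/ → [tʰ] (rule 1); /ʃ/ → [ʒ] (rule 3); /f/ → [v] (rule 3).
All other segments surface unchanged.

3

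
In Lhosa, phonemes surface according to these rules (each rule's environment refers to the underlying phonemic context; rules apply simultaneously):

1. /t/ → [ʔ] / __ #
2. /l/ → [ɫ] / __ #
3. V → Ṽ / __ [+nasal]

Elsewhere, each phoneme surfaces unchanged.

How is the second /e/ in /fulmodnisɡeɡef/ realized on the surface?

/e/ (between /ɡ/ and /f/) is in the target of rule 3 but the environment (before a nasal consonant) is not met → [e].

[e]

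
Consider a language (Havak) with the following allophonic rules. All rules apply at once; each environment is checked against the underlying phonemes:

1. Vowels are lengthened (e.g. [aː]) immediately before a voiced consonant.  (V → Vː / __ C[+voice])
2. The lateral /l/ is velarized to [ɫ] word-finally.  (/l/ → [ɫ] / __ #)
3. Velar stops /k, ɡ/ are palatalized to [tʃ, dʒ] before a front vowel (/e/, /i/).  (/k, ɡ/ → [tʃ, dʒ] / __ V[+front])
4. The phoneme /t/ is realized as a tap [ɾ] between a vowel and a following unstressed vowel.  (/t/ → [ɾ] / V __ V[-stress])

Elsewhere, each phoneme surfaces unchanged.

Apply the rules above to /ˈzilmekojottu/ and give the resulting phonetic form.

/z/ (word-initial): no rule targets it → [z].
/i/ (between /z/ and /l/): before a voiced consonant, so rule 1 applies → [iː].
/l/ (between /i/ and /m/): rule 2 targets it, but not word-finally → unchanged [l].
/m/ stays [m].
/e/ (between /m/ and /k/) is in the target of rule 1 but the environment (before a voiced consonant) is not met → [e].
/k/ (between /e/ and /o/) fails the environment for rule 3, so it stays [k].
Rule 1 applies to /o/ (between /k/ and /j/: before a voiced consonant) → [oː].
/j/ (between /o/ and /o/) is unaffected → [j].
/o/ (between /j/ and /t/) fails the environment for rule 1, so it stays [o].
/t/ — between /o/ and /t/; rule 4 does not apply here → [t].
/t/ (between /t/ and /u/): rule 4 targets it, but not between a vowel and a following unstressed vowel → unchanged [t].
/u/ — word-final; rule 1 does not apply here → [u].

[ˈziːlmekoːjottu]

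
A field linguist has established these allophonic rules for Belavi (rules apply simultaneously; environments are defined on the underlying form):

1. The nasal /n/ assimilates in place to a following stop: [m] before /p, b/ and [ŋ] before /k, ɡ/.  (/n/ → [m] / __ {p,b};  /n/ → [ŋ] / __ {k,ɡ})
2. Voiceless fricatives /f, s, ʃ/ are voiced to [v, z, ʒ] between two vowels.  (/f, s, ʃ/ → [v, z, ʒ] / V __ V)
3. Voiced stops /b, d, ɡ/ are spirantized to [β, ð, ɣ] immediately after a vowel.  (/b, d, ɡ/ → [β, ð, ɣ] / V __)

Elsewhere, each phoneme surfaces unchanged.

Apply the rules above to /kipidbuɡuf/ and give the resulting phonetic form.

[kipiðbuɣuf]

/k/ (word-initial): no rule targets it → [k].
/i/ (between /k/ and /p/): no rule targets it → [i].
/p/ (between /i/ and /i/): no rule targets it → [p].
/i/ stays [i].
Rule 3 applies to /d/ (between /i/ and /b/: immediately after a vowel) → [ð].
/b/ (between /d/ and /u/) is in the target of rule 3 but the environment (immediately after a vowel) is not met → [b].
/u/ — not in any rule's target class → [u].
/ɡ/ (between /u/ and /u/) occurs immediately after a vowel → [ɣ] by rule 3.
/u/ stays [u].
/f/ (word-final) is in the target of rule 2 but the environment (between two vowels) is not met → [f].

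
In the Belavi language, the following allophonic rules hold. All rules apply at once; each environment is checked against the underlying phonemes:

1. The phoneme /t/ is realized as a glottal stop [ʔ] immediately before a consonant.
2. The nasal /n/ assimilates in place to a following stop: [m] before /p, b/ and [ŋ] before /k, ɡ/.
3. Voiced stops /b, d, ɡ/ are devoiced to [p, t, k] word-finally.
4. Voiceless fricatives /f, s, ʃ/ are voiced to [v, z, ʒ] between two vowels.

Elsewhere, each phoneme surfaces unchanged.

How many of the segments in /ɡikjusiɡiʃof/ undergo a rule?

2

Segments that undergo a rule: /s/ → [z] (rule 4); /ʃ/ → [ʒ] (rule 4).
All other segments surface unchanged.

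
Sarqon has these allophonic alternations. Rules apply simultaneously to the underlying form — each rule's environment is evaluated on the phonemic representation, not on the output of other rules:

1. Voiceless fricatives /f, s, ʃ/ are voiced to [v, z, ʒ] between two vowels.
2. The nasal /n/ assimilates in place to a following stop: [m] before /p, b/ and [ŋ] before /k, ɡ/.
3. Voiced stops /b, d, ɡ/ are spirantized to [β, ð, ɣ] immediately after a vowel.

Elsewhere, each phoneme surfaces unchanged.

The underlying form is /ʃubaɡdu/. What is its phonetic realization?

/ʃ/ (word-initial) is in the target of rule 1 but the environment (between two vowels) is not met → [ʃ].
/u/ (between /ʃ/ and /b/): no rule targets it → [u].
Rule 3 applies to /b/ (between /u/ and /a/: immediately after a vowel) → [β].
/a/ — not in any rule's target class → [a].
Rule 3 applies to /ɡ/ (between /a/ and /d/: immediately after a vowel) → [ɣ].
/d/ (between /ɡ/ and /u/) is in the target of rule 3 but the environment (immediately after a vowel) is not met → [d].
/u/ (word-final) is unaffected → [u].

[ʃuβaɣdu]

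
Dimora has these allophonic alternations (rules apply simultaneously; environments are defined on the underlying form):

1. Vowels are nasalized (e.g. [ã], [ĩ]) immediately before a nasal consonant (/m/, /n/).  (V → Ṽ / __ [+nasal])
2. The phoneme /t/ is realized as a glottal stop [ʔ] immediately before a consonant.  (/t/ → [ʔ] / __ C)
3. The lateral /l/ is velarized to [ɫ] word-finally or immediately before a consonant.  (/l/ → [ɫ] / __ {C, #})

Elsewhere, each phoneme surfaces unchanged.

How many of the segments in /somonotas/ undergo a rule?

Segments that undergo a rule: /o/ → [õ] (rule 1); /o/ → [õ] (rule 1).
All other segments surface unchanged.

2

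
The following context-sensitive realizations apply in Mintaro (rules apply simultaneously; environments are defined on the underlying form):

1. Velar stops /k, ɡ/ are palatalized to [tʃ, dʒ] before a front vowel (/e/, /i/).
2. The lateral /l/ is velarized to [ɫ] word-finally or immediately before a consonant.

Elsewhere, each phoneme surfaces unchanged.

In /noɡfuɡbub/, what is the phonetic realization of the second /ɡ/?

[ɡ]

/ɡ/ (between /u/ and /b/) fails the environment for rule 1, so it stays [ɡ].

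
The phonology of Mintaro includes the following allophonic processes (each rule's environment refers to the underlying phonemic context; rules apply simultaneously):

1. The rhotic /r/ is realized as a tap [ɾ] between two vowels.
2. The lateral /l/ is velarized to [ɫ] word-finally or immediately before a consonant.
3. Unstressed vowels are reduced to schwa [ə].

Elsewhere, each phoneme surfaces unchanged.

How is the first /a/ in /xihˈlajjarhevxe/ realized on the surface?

/a/ (between /l/ and /j/) is in the target of rule 3 but the environment (in an unstressed syllable) is not met → [a].

[a]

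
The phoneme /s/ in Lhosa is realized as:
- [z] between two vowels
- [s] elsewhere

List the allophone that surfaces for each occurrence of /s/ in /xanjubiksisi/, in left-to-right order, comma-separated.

Occurrence 1 (position 9): no conditioning environment matches → elsewhere allophone [s].
Occurrence 2 (position 11): between two vowels → [z].

[s], [z]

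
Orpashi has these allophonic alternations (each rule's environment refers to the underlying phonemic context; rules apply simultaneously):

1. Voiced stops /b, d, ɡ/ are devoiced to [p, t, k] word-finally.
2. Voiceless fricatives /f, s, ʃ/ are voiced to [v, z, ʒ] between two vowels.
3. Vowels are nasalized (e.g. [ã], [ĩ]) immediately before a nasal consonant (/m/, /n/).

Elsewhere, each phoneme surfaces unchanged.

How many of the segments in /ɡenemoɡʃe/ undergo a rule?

Segments that undergo a rule: /e/ → [ẽ] (rule 3); /e/ → [ẽ] (rule 3).
All other segments surface unchanged.

2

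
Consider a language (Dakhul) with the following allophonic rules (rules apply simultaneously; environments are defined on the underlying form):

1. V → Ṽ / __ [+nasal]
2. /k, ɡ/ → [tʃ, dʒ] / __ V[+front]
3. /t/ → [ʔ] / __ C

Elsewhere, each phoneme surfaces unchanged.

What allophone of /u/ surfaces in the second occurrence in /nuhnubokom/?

/u/ (between /n/ and /b/): rule 1 targets it, but not before a nasal consonant → unchanged [u].

[u]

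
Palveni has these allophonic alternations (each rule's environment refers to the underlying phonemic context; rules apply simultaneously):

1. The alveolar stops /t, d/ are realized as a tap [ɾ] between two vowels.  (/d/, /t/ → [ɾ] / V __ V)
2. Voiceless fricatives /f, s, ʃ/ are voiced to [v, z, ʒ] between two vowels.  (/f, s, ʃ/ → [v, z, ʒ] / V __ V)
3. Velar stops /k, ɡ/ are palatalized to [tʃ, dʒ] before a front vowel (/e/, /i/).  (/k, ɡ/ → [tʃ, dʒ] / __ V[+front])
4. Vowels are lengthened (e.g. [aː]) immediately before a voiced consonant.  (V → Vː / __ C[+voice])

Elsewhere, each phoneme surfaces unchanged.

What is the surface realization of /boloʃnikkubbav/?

/b/ — not in any rule's target class → [b].
/o/ (between /b/ and /l/) occurs before a voiced consonant → [oː] by rule 4.
/l/ (between /o/ and /o/): no rule targets it → [l].
/o/ (between /l/ and /ʃ/) fails the environment for rule 4, so it stays [o].
/ʃ/ — between /o/ and /n/; rule 2 does not apply here → [ʃ].
/n/ stays [n].
/i/ — between /n/ and /k/; rule 4 does not apply here → [i].
/k/ (between /i/ and /k/): rule 3 targets it, but not before a front vowel → unchanged [k].
/k/ (between /k/ and /u/) fails the environment for rule 3, so it stays [k].
/u/ meets the environment for rule 4 (before a voiced consonant) → [uː].
/b/ — not in any rule's target class → [b].
/b/ (between /b/ and /a/): no rule targets it → [b].
/a/ — between /b/ and /v/, before a voiced consonant — surfaces as [aː] (rule 4).
/v/ stays [v].

[boːloʃnikkuːbbaːv]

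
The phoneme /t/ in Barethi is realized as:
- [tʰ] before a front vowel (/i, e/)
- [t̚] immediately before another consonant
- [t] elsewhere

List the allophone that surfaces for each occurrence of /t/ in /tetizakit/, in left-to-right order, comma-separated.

[tʰ], [tʰ], [t]

Occurrence 1 (position 1): before a front vowel (/i, e/) → [tʰ].
Occurrence 2 (position 3): before a front vowel (/i, e/) → [tʰ].
Occurrence 3 (position 9): no conditioning environment matches → elsewhere allophone [t].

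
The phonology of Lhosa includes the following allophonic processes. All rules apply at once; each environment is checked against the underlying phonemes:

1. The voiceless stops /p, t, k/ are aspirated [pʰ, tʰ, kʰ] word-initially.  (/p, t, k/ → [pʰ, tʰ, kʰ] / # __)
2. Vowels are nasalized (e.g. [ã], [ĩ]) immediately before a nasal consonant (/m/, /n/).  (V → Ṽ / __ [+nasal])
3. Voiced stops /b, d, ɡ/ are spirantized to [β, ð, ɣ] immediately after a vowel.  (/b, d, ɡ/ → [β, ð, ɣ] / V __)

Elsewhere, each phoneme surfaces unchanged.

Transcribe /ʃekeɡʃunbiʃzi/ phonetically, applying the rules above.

/ʃ/ (word-initial) is unaffected → [ʃ].
/e/ (between /ʃ/ and /k/) is in the target of rule 2 but the environment (before a nasal consonant) is not met → [e].
/k/ — between /e/ and /e/; rule 1 does not apply here → [k].
/e/ (between /k/ and /ɡ/): rule 2 targets it, but not before a nasal consonant → unchanged [e].
/ɡ/ (between /e/ and /ʃ/): immediately after a vowel, so rule 3 applies → [ɣ].
/ʃ/ stays [ʃ].
/u/ (between /ʃ/ and /n/) occurs before a nasal consonant → [ũ] by rule 2.
/n/ — not in any rule's target class → [n].
/b/ (between /n/ and /i/): rule 3 targets it, but not immediately after a vowel → unchanged [b].
/i/ (between /b/ and /ʃ/): rule 2 targets it, but not before a nasal consonant → unchanged [i].
/ʃ/ stays [ʃ].
/z/ (between /ʃ/ and /i/) is unaffected → [z].
/i/ (word-final) is in the target of rule 2 but the environment (before a nasal consonant) is not met → [i].

[ʃekeɣʃũnbiʃzi]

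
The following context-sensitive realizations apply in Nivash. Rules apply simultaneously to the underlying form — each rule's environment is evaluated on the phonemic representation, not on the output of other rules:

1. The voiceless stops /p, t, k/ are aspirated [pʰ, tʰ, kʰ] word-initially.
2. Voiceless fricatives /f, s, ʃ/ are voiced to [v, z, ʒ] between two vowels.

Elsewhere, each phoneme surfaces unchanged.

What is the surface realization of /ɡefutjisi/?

[ɡevutjizi]

/ɡ/ — not in any rule's target class → [ɡ].
/e/ (between /ɡ/ and /f/): no rule targets it → [e].
/f/ (between /e/ and /u/) occurs between two vowels → [v] by rule 2.
/u/ — not in any rule's target class → [u].
/t/ (between /u/ and /j/): rule 1 targets it, but not word-initially → unchanged [t].
/j/ (between /t/ and /i/) is unaffected → [j].
/i/ (between /j/ and /s/): no rule targets it → [i].
/s/ (between /i/ and /i/) occurs between two vowels → [z] by rule 2.
/i/ (word-final): no rule targets it → [i].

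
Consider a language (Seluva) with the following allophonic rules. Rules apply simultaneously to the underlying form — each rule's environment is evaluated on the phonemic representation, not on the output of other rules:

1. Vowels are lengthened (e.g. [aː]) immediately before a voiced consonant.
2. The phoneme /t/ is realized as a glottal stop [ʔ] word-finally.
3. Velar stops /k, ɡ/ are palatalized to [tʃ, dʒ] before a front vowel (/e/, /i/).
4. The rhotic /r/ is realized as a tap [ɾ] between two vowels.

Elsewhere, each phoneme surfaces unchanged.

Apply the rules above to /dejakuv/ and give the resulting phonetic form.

/e/ meets the environment for rule 1 (before a voiced consonant) → [eː].
/a/ (between /j/ and /k/) fails the environment for rule 1, so it stays [a].
/k/ — between /a/ and /u/; rule 3 does not apply here → [k].
Rule 1 applies to /u/ (between /k/ and /v/: before a voiced consonant) → [uː].

[deːjakuːv]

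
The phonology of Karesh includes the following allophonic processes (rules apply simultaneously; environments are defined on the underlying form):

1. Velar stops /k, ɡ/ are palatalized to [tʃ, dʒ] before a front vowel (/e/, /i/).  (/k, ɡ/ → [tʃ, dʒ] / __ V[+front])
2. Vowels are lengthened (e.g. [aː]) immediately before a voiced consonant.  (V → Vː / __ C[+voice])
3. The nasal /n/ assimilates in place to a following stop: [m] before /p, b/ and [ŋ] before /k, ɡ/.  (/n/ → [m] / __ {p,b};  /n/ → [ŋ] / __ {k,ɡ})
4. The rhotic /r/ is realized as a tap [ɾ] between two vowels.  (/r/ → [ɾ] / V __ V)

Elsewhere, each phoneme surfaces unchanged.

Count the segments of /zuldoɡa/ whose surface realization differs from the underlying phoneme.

2

Segments that undergo a rule: /u/ → [uː] (rule 2); /o/ → [oː] (rule 2).
All other segments surface unchanged.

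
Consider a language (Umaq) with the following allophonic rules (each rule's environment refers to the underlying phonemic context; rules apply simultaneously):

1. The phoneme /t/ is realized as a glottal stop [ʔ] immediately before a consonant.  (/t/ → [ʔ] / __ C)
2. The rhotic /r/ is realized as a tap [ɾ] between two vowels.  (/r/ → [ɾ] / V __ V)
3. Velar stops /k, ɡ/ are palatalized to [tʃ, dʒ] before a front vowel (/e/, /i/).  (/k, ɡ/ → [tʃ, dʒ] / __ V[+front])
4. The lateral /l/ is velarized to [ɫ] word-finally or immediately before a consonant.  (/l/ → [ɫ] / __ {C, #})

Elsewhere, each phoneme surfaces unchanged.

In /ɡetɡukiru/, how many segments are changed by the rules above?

Segments that undergo a rule: /ɡ/ → [dʒ] (rule 3); /t/ → [ʔ] (rule 1); /k/ → [tʃ] (rule 3); /r/ → [ɾ] (rule 2).
All other segments surface unchanged.

4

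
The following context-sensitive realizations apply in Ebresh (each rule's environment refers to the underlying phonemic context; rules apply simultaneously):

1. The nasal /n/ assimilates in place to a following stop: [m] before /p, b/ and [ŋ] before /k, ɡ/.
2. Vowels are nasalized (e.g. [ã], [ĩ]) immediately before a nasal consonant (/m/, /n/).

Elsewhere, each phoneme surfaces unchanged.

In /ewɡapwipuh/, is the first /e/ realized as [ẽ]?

No

/e/ — word-initial; rule 2 does not apply here → [e].
The actual realization is [e], not [ẽ].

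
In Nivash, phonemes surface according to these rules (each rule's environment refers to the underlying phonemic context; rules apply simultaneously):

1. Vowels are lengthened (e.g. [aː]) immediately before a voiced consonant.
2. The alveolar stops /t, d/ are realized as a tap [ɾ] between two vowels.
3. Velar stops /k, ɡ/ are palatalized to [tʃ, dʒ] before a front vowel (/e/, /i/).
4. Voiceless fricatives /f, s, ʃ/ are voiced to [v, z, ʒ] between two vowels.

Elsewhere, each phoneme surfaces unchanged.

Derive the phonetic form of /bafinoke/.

[baviːnotʃe]

/b/ stays [b].
/a/ — between /b/ and /f/; rule 1 does not apply here → [a].
/f/ meets the environment for rule 4 (between two vowels) → [v].
/i/ meets the environment for rule 1 (before a voiced consonant) → [iː].
/n/ stays [n].
/o/ (between /n/ and /k/) fails the environment for rule 1, so it stays [o].
/k/ — between /o/ and /e/, before a front vowel — surfaces as [tʃ] (rule 3).
/e/ (word-final): rule 1 targets it, but not before a voiced consonant → unchanged [e].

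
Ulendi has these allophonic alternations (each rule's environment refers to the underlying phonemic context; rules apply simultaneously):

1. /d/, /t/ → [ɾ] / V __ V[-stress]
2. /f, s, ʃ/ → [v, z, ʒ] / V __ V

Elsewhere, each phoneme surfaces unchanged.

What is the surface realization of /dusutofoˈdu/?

[duzuɾovoˈdu]

/d/ (word-initial) fails the environment for rule 1, so it stays [d].
/u/ (between /d/ and /s/) is unaffected → [u].
/s/ — between /u/ and /u/, between two vowels — surfaces as [z] (rule 2).
/u/ (between /s/ and /t/) is unaffected → [u].
/t/ (between /u/ and /o/) occurs between a vowel and a following unstressed vowel → [ɾ] by rule 1.
/o/ (between /t/ and /f/): no rule targets it → [o].
/f/ (between /o/ and /o/): between two vowels, so rule 2 applies → [v].
/o/ (between /f/ and /d/): no rule targets it → [o].
/d/ (between /o/ and /u/) is in the target of rule 1 but the environment (between a vowel and a following unstressed vowel) is not met → [d].
/u/ (word-final): no rule targets it → [u].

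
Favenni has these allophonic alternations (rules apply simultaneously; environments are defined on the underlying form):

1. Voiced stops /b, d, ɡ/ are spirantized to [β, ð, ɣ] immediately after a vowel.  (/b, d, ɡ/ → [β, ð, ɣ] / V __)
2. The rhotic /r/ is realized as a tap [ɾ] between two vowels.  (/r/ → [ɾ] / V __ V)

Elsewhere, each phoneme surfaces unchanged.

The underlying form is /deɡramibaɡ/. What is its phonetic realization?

[deɣramiβaɣ]

/d/ (word-initial) fails the environment for rule 1, so it stays [d].
/e/ stays [e].
/ɡ/ (between /e/ and /r/): immediately after a vowel, so rule 1 applies → [ɣ].
/r/ (between /ɡ/ and /a/) is in the target of rule 2 but the environment (between two vowels) is not met → [r].
/a/ (between /r/ and /m/): no rule targets it → [a].
/m/ (between /a/ and /i/): no rule targets it → [m].
/i/ — not in any rule's target class → [i].
/b/ meets the environment for rule 1 (immediately after a vowel) → [β].
/a/ (between /b/ and /ɡ/): no rule targets it → [a].
/ɡ/ (word-final): immediately after a vowel, so rule 1 applies → [ɣ].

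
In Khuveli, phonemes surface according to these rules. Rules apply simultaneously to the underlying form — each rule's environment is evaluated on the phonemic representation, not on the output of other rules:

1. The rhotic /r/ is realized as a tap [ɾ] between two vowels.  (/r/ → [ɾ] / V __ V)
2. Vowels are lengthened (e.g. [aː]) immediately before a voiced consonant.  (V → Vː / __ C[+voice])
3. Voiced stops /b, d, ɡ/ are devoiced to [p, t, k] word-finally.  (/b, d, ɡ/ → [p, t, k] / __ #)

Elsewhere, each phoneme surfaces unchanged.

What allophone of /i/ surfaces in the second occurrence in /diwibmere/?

[iː]

/i/ meets the environment for rule 2 (before a voiced consonant) → [iː].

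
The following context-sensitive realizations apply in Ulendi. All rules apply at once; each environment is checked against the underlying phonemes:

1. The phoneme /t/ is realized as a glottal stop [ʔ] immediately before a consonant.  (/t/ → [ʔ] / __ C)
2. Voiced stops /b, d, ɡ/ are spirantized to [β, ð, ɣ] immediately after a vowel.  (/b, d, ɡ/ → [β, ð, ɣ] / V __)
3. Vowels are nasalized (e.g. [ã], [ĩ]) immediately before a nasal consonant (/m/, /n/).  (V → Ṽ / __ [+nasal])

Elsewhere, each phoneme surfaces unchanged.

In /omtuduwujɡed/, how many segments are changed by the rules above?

Segments that undergo a rule: /o/ → [õ] (rule 3); /d/ → [ð] (rule 2); /d/ → [ð] (rule 2).
All other segments surface unchanged.

3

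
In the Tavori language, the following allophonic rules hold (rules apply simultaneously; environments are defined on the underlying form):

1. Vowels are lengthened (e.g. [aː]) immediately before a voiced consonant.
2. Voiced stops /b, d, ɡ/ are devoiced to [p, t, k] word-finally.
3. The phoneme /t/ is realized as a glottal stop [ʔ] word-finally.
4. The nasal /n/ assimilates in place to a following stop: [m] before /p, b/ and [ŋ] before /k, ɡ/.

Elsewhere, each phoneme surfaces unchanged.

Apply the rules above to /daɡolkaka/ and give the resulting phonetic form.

/d/ — word-initial; rule 2 does not apply here → [d].
Rule 1 applies to /a/ (between /d/ and /ɡ/: before a voiced consonant) → [aː].
/ɡ/ (between /a/ and /o/) fails the environment for rule 2, so it stays [ɡ].
/o/ — between /ɡ/ and /l/, before a voiced consonant — surfaces as [oː] (rule 1).
/l/ stays [l].
/k/ (between /l/ and /a/): no rule targets it → [k].
/a/ — between /k/ and /k/; rule 1 does not apply here → [a].
/k/ (between /a/ and /a/): no rule targets it → [k].
/a/ — word-final; rule 1 does not apply here → [a].

[daːɡoːlkaka]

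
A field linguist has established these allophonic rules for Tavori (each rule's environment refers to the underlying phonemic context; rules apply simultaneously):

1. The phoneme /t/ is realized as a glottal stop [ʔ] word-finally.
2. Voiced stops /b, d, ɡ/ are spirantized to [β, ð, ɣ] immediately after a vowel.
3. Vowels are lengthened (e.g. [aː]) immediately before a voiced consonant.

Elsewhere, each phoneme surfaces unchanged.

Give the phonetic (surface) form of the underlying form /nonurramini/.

/n/ stays [n].
/o/ — between /n/ and /n/, before a voiced consonant — surfaces as [oː] (rule 3).
/n/ (between /o/ and /u/) is unaffected → [n].
/u/ — between /n/ and /r/, before a voiced consonant — surfaces as [uː] (rule 3).
/r/ (between /u/ and /r/) is unaffected → [r].
/r/ — not in any rule's target class → [r].
/a/ (between /r/ and /m/) occurs before a voiced consonant → [aː] by rule 3.
/m/ — not in any rule's target class → [m].
/i/ (between /m/ and /n/) occurs before a voiced consonant → [iː] by rule 3.
/n/ (between /i/ and /i/): no rule targets it → [n].
/i/ (word-final): rule 3 targets it, but not before a voiced consonant → unchanged [i].

[noːnuːrraːmiːni]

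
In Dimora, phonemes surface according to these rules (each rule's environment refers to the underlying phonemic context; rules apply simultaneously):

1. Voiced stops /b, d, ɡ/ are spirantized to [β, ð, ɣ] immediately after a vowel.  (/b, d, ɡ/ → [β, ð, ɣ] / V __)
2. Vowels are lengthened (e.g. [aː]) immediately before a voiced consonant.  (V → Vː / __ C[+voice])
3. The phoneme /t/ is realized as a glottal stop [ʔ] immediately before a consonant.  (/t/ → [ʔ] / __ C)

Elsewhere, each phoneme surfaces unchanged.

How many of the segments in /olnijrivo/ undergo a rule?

3

Segments that undergo a rule: /o/ → [oː] (rule 2); /i/ → [iː] (rule 2); /i/ → [iː] (rule 2).
All other segments surface unchanged.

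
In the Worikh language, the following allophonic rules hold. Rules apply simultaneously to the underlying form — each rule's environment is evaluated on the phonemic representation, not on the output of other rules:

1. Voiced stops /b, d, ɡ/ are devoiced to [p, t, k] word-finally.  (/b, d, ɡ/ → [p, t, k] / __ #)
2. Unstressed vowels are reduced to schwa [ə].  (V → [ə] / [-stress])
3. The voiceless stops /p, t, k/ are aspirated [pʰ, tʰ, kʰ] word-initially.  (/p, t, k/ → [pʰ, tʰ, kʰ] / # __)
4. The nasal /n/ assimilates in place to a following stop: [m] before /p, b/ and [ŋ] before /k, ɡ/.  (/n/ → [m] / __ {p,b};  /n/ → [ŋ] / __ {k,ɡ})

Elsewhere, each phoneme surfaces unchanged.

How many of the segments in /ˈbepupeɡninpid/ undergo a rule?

6

Segments that undergo a rule: /u/ → [ə] (rule 2); /e/ → [ə] (rule 2); /i/ → [ə] (rule 2); /n/ → [m] (rule 4); /i/ → [ə] (rule 2); /d/ → [t] (rule 1).
All other segments surface unchanged.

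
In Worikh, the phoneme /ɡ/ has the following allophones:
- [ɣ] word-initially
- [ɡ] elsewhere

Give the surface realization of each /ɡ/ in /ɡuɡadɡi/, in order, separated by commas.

Occurrence 1 (position 1): word-initially → [ɣ].
Occurrence 2 (position 3): no conditioning environment matches → elsewhere allophone [ɡ].
Occurrence 3 (position 6): no conditioning environment matches → elsewhere allophone [ɡ].

[ɣ], [ɡ], [ɡ]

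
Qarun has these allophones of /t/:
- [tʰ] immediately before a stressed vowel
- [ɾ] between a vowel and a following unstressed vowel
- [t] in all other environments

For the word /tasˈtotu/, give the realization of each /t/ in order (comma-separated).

[t], [tʰ], [ɾ]

Occurrence 1 (position 1): no conditioning environment matches → elsewhere allophone [t].
Occurrence 2 (position 4): immediately before a stressed vowel → [tʰ].
Occurrence 3 (position 6): between a vowel and an unstressed vowel → [ɾ].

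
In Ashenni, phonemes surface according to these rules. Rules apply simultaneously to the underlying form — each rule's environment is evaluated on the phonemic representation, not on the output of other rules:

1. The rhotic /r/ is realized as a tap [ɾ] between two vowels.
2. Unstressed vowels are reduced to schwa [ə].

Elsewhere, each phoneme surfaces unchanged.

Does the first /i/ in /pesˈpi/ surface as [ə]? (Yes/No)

No

/i/ (word-final) is in the target of rule 2 but the environment (in an unstressed syllable) is not met → [i].
The actual realization is [i], not [ə].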